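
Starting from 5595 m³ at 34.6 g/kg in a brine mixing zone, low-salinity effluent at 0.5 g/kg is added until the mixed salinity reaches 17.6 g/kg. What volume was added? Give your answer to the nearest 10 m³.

5560 m³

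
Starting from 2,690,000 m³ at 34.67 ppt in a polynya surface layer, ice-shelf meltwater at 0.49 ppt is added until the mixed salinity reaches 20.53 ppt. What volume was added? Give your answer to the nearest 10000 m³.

Salt balance: 2,690,000×34.67 + V×0.49 = (2,690,000+V)×20.53
93,262,300 + 0.49V = 55,225,700 + 20.53V
38,036,600 = 20.04V
V = 1,898,033.93 m³

1900000 m³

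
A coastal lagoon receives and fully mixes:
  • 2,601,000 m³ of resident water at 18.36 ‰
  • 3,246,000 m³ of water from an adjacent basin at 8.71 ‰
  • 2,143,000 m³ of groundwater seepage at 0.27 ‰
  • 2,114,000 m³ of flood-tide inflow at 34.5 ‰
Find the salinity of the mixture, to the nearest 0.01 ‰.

14.80 ‰

Salt balance:
salt = 2,601,000×18.36 + 3,246,000×8.71 + 2,143,000×0.27 + 2,114,000×34.5 = 47,754,360 + 28,272,660 + 578,610 + 72,933,000 = 149,538,630
volume = 2,601,000 + 3,246,000 + 2,143,000 + 2,114,000 = 10,104,000 m³
S = 149,538,630 / 10,104,000 = 14.7999 ‰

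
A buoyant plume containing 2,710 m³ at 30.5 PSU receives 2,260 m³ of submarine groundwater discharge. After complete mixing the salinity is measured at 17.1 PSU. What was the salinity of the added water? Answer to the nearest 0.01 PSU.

Salt balance: 2,710×30.5 + 2,260×S = 4,970×17.1
82,655 + 2,260·S = 84,987
S = (84,987 − 82,655) / 2,260 = 1.0319 PSU

1.03 PSU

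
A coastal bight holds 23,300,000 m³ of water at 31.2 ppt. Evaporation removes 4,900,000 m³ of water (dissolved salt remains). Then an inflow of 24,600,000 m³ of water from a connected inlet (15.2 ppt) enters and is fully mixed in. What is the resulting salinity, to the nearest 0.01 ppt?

25.60 ppt

After evaporation: salt = 23,300,000×31.2 = 726,960,000; volume = 23,300,000 − 4,900,000 = 18,400,000 m³
After mixing: salt = 726,960,000 + 24,600,000×15.2 = 1,100,880,000; volume = 18,400,000 + 24,600,000 = 43,000,000 m³
S = 1,100,880,000 / 43,000,000 = 25.6019 ppt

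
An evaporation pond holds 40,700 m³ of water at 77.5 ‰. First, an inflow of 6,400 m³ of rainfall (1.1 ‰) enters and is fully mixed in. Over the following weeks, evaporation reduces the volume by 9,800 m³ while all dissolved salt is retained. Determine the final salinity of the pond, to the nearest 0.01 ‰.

84.75 ‰

After mixing: salt = 40,700×77.5 + 6,400×1.1 = 3,161,290; volume = 47,100 m³
After evaporation: salt unchanged = 3,161,290; volume = 47,100 − 9,800 = 37,300 m³
S = 3,161,290 / 37,300 = 84.7531 ‰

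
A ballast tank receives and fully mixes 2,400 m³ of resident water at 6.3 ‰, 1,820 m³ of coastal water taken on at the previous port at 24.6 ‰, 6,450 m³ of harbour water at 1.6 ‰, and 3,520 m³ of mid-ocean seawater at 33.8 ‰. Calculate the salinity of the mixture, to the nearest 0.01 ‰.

Mass of salt is conserved:
salt = 2,400×6.3 + 1,820×24.6 + 6,450×1.6 + 3,520×33.8 = 15,120 + 44,772 + 10,320 + 118,976 = 189,188
volume = 2,400 + 1,820 + 6,450 + 3,520 = 14,190 m³
S = 189,188 / 14,190 = 13.3325 ‰

13.33 ‰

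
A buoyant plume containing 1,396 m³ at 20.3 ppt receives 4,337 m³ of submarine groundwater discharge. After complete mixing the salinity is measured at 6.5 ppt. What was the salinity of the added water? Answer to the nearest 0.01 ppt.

Salt balance: 1,396×20.3 + 4,337×S = 5,733×6.5
28,338.8 + 4,337·S = 37,264.5
S = (37,264.5 − 28,338.8) / 4,337 = 2.058 ppt

2.06 ppt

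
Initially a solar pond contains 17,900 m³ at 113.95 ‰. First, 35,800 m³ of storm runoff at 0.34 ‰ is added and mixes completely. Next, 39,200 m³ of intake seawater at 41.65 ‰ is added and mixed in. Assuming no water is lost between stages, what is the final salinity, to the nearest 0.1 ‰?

Salt balance:
Initial salt = 17,900×113.95 = 2,039,705
After stage 1: salt = 2,039,705 + 35,800×0.34 = 2,051,877; volume = 53,700 m³; S = 38.21 ‰
After stage 2: salt = 2,051,877 + 39,200×41.65 = 3,684,557; volume = 92,900 m³
S = 3,684,557 / 92,900 = 39.6615 ‰

39.7 ‰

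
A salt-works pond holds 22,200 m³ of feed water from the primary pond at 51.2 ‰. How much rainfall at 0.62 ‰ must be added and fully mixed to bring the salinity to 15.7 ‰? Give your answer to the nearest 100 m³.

52300 m³

Salt balance: 22,200×51.2 + V×0.62 = (22,200+V)×15.7
1,136,640 + 0.62V = 348,540 + 15.7V
788,100 = 15.08V
V = 52,261.27 m³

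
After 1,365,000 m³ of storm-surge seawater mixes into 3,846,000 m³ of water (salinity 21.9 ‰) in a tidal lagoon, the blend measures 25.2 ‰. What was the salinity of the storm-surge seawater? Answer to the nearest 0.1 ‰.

34.5 ‰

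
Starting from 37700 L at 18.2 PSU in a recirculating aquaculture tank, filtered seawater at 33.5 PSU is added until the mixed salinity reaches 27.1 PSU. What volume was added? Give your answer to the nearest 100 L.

Salt balance: 37,700×18.2 + V×33.5 = (37,700+V)×27.1
686,140 + 33.5V = 1,021,670 + 27.1V
335,530 = 6.4V
V = 52,426.56 L

52400 L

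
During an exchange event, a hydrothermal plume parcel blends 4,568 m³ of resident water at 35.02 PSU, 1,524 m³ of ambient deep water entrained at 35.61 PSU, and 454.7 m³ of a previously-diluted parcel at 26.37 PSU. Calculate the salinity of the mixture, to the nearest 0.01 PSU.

Total salt / total volume:
salt = 4,568×35.02 + 1,524×35.61 + 454.7×26.37 = 159,971.36 + 54,269.64 + 11,990.439 = 226,231.439
volume = 4,568 + 1,524 + 454.7 = 6,546.7 m³
S = 226,231.439 / 6,546.7 = 34.5566 PSU

34.56 PSU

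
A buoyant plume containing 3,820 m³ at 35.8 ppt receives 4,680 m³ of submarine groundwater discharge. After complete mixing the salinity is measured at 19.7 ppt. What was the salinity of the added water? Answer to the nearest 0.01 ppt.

6.56 ppt

Salt balance: 3,820×35.8 + 4,680×S = 8,500×19.7
136,756 + 4,680·S = 167,450
S = (167,450 − 136,756) / 4,680 = 6.5585 ppt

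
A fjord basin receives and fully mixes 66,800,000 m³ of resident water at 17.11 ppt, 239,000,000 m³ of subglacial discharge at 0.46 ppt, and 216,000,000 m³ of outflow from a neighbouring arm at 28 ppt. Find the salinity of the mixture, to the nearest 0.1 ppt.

14.0 ppt

By conservation of dissolved salt,
salt = 66,800,000×17.11 + 239,000,000×0.46 + 216,000,000×28 = 1,142,948,000 + 109,940,000 + 6,048,000,000 = 7,300,888,000
volume = 66,800,000 + 239,000,000 + 216,000,000 = 521,800,000 m³
S = 7,300,888,000 / 521,800,000 = 13.992 ppt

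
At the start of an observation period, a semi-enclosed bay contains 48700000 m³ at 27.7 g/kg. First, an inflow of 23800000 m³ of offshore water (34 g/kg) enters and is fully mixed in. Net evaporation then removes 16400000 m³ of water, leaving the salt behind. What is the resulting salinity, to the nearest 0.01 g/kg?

After mixing: salt = 48,700,000×27.7 + 23,800,000×34 = 2,158,190,000; volume = 72,500,000 m³
After evaporation: salt unchanged = 2,158,190,000; volume = 72,500,000 − 16,400,000 = 56,100,000 m³
S = 2,158,190,000 / 56,100,000 = 38.4704 g/kg

38.47 g/kg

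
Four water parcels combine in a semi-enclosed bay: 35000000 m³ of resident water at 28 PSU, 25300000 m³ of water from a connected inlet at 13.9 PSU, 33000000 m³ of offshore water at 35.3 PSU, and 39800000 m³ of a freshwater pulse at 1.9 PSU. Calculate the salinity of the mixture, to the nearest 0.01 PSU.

Weighted by volume,
salt = 35,000,000×28 + 25,300,000×13.9 + 33,000,000×35.3 + 39,800,000×1.9 = 980,000,000 + 351,670,000 + 1,164,900,000 + 75,620,000 = 2,572,190,000
volume = 35,000,000 + 25,300,000 + 33,000,000 + 39,800,000 = 133,100,000 m³
S = 2,572,190,000 / 133,100,000 = 19.3252 PSU

19.33 PSU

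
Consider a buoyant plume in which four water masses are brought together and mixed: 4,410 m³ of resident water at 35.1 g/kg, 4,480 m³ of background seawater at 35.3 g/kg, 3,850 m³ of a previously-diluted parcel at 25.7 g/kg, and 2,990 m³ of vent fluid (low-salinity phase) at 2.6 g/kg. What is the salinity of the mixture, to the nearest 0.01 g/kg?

Weighted by volume,
salt = 4,410×35.1 + 4,480×35.3 + 3,850×25.7 + 2,990×2.6 = 154,791 + 158,144 + 98,945 + 7,774 = 419,654
volume = 4,410 + 4,480 + 3,850 + 2,990 = 15,730 m³
S = 419,654 / 15,730 = 26.6786 g/kg

26.68 g/kg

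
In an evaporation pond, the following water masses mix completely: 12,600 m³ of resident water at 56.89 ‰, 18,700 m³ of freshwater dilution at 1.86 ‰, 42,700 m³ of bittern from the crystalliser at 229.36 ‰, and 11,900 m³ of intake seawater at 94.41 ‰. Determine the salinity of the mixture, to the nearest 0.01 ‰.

135.84 ‰

Weighted by volume,
salt = 12,600×56.89 + 18,700×1.86 + 42,700×229.36 + 11,900×94.41 = 716,814 + 34,782 + 9,793,672 + 1,123,479 = 11,668,747
volume = 12,600 + 18,700 + 42,700 + 11,900 = 85,900 m³
S = 11,668,747 / 85,900 = 135.8411 ‰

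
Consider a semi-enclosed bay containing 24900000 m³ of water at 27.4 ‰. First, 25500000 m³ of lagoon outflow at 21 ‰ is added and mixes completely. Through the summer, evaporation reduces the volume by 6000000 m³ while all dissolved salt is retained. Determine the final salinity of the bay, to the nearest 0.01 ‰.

27.43 ‰

After mixing: salt = 24,900,000×27.4 + 25,500,000×21 = 1,217,760,000; volume = 50,400,000 m³
After evaporation: salt unchanged = 1,217,760,000; volume = 50,400,000 − 6,000,000 = 44,400,000 m³
S = 1,217,760,000 / 44,400,000 = 27.427 ‰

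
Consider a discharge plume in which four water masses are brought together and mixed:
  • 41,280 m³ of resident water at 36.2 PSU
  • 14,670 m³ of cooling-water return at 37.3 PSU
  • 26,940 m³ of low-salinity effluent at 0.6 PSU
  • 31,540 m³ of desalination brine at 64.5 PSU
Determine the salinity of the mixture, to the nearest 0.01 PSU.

Mass of salt is conserved:
salt = 41,280×36.2 + 14,670×37.3 + 26,940×0.6 + 31,540×64.5 = 1,494,336 + 547,191 + 16,164 + 2,034,330 = 4,092,021
volume = 41,280 + 14,670 + 26,940 + 31,540 = 114,430 m³
S = 4,092,021 / 114,430 = 35.76 PSU

35.76 PSU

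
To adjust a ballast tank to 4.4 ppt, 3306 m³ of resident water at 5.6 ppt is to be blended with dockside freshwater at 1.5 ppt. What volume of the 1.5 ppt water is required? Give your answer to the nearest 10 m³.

Salt balance: 3,306×5.6 + V×1.5 = (3,306+V)×4.4
18,513.6 + 1.5V = 14,546.4 + 4.4V
3,967.2 = 2.9V
V = 1,368 m³

1370 m³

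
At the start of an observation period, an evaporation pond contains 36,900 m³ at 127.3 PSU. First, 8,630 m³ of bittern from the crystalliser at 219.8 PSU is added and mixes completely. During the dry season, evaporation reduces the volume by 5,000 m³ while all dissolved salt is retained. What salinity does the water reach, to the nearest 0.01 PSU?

After mixing: salt = 36,900×127.3 + 8,630×219.8 = 6,594,244; volume = 45,530 m³
After evaporation: salt unchanged = 6,594,244; volume = 45,530 − 5,000 = 40,530 m³
S = 6,594,244 / 40,530 = 162.7003 PSU

162.70 PSU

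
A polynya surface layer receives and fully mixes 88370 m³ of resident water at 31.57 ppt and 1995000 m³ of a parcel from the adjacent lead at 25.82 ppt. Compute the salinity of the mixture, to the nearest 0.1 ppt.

26.1 ppt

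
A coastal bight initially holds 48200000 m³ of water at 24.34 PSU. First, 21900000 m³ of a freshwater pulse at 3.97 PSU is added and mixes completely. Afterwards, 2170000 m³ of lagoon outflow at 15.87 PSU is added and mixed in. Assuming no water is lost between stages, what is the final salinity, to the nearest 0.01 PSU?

Total salt / total volume:
Initial salt = 48,200,000×24.34 = 1,173,188,000
After stage 1: salt = 1,173,188,000 + 21,900,000×3.97 = 1,260,131,000; volume = 70,100,000 m³; S = 17.976 PSU
After stage 2: salt = 1,260,131,000 + 2,170,000×15.87 = 1,294,568,900; volume = 72,270,000 m³
S = 1,294,568,900 / 72,270,000 = 17.913 PSU

17.91 PSU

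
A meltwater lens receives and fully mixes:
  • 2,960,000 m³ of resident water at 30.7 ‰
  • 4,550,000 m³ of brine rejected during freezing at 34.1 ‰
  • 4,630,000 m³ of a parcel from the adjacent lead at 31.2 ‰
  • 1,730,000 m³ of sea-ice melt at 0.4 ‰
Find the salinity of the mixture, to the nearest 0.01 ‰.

28.20 ‰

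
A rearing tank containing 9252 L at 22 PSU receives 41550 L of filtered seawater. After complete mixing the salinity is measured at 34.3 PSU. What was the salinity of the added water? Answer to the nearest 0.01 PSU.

Salt balance: 9,252×22 + 41,550×S = 50,802×34.3
203,544 + 41,550·S = 1,742,508.6
S = (1,742,508.6 − 203,544) / 41,550 = 37.0389 PSU

37.04 PSU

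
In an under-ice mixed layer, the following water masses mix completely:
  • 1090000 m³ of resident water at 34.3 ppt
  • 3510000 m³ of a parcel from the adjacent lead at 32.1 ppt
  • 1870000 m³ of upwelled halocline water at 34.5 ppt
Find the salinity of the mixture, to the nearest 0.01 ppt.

33.16 ppt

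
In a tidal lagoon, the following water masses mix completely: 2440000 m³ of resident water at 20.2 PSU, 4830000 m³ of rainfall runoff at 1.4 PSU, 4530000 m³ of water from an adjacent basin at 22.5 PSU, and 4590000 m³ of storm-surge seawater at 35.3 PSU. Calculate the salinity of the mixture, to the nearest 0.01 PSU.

19.52 PSU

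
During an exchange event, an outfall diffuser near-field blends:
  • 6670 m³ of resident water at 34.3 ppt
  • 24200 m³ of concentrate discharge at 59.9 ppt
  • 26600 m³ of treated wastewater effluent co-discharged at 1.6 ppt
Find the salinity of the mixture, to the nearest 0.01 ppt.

29.94 ppt

Salt balance:
salt = 6,670×34.3 + 24,200×59.9 + 26,600×1.6 = 228,781 + 1,449,580 + 42,560 = 1,720,921
volume = 6,670 + 24,200 + 26,600 = 57,470 m³
S = 1,720,921 / 57,470 = 29.9447 ppt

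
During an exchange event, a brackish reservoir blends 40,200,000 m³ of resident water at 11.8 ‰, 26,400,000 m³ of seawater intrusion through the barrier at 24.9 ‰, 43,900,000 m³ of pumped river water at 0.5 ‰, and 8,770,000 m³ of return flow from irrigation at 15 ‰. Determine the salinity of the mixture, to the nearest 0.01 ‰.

10.78 ‰

Total salt / total volume:
salt = 40,200,000×11.8 + 26,400,000×24.9 + 43,900,000×0.5 + 8,770,000×15 = 474,360,000 + 657,360,000 + 21,950,000 + 131,550,000 = 1,285,220,000
volume = 40,200,000 + 26,400,000 + 43,900,000 + 8,770,000 = 119,270,000 m³
S = 1,285,220,000 / 119,270,000 = 10.7757 ‰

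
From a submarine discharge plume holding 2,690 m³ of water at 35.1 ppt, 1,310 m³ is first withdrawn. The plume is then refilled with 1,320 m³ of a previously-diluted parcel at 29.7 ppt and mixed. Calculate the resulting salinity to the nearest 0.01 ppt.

32.46 ppt

Remaining after removal: 1,380 m³ at 35.1 ppt (salt = 48,438)
After addition: salt = 48,438 + 1,320×29.7 = 87,642; volume = 2,700 m³
S = 87,642 / 2,700 = 32.46 ppt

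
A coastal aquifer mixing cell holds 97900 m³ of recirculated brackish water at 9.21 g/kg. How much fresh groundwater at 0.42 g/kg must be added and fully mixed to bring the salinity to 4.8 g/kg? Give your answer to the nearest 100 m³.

98600 m³

Salt balance: 97,900×9.21 + V×0.42 = (97,900+V)×4.8
901,659 + 0.42V = 469,920 + 4.8V
431,739 = 4.38V
V = 98,570.55 m³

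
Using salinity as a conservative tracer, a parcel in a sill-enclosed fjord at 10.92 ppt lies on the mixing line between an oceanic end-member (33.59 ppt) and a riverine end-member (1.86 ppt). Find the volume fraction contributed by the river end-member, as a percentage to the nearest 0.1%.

71.4%

Let f be the freshwater fraction. Salt balance per unit volume:
f×1.86 + (1−f)×33.59 = 10.92
f = (33.59 − 10.92) / (33.59 − 1.86) = 22.67/31.73 = 0.7145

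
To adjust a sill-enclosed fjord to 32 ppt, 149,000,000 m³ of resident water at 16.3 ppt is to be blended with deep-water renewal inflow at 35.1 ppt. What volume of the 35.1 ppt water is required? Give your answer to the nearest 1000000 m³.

Salt balance: 149,000,000×16.3 + V×35.1 = (149,000,000+V)×32
2,428,700,000 + 35.1V = 4,768,000,000 + 32V
2,339,300,000 = 3.1V
V = 754,612,903.23 m³

755000000 m³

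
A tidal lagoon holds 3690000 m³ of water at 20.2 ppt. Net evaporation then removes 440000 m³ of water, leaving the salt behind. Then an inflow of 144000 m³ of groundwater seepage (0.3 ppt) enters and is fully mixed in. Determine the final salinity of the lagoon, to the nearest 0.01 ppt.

21.97 ppt

After evaporation: salt = 3,690,000×20.2 = 74,538,000; volume = 3,690,000 − 440,000 = 3,250,000 m³
After mixing: salt = 74,538,000 + 144,000×0.3 = 74,581,200; volume = 3,250,000 + 144,000 = 3,394,000 m³
S = 74,581,200 / 3,394,000 = 21.9744 ppt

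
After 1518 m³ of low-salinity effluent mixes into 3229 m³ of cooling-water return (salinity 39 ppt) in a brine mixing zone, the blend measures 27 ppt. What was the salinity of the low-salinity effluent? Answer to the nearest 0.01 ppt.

Salt balance: 3,229×39 + 1,518×S = 4,747×27
125,931 + 1,518·S = 128,169
S = (128,169 − 125,931) / 1,518 = 1.4743 ppt

1.47 ppt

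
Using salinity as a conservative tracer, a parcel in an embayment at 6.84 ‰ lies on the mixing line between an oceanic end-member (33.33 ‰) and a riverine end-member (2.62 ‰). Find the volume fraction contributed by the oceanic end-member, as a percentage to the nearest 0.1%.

13.7%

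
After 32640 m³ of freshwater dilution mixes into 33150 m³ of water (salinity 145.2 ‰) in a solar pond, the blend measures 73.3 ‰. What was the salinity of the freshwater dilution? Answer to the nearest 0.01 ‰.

Salt balance: 33,150×145.2 + 32,640×S = 65,790×73.3
4,813,380 + 32,640·S = 4,822,407
S = (4,822,407 − 4,813,380) / 32,640 = 0.2766 ‰

0.28 ‰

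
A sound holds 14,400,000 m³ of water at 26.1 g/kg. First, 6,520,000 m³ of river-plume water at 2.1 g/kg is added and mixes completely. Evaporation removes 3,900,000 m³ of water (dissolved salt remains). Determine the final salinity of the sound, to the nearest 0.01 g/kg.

After mixing: salt = 14,400,000×26.1 + 6,520,000×2.1 = 389,532,000; volume = 20,920,000 m³
After evaporation: salt unchanged = 389,532,000; volume = 20,920,000 − 3,900,000 = 17,020,000 m³
S = 389,532,000 / 17,020,000 = 22.8867 g/kg

22.89 g/kg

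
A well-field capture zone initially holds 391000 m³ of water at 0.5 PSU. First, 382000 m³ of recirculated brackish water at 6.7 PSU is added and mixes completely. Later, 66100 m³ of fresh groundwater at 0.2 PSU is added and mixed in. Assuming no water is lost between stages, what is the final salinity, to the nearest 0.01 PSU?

3.30 PSU

By conservation of dissolved salt,
Initial salt = 391,000×0.5 = 195,500
After stage 1: salt = 195,500 + 382,000×6.7 = 2,754,900; volume = 773,000 m³; S = 3.564 PSU
After stage 2: salt = 2,754,900 + 66,100×0.2 = 2,768,120; volume = 839,100 m³
S = 2,768,120 / 839,100 = 3.2989 PSU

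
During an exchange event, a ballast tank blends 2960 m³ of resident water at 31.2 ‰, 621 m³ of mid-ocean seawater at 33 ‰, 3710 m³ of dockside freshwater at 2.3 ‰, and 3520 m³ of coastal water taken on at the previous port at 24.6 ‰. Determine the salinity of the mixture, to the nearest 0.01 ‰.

By conservation of dissolved salt,
salt = 2,960×31.2 + 621×33 + 3,710×2.3 + 3,520×24.6 = 92,352 + 20,493 + 8,533 + 86,592 = 207,970
volume = 2,960 + 621 + 3,710 + 3,520 = 10,811 m³
S = 207,970 / 10,811 = 19.2369 ‰

19.24 ‰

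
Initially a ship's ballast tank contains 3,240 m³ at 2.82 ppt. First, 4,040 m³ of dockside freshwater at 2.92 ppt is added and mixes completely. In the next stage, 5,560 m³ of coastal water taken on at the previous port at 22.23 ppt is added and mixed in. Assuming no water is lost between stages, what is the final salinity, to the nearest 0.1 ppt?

11.3 ppt

By conservation of dissolved salt,
Initial salt = 3,240×2.82 = 9,136.8
After stage 1: salt = 9,136.8 + 4,040×2.92 = 20,933.6; volume = 7,280 m³; S = 2.875 ppt
After stage 2: salt = 20,933.6 + 5,560×22.23 = 144,532.4; volume = 12,840 m³
S = 144,532.4 / 12,840 = 11.2564 ppt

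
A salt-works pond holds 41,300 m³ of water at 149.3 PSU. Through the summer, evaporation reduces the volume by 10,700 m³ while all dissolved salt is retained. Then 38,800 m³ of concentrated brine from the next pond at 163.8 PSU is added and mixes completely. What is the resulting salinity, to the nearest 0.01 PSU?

180.43 PSU

After evaporation: salt = 41,300×149.3 = 6,166,090; volume = 41,300 − 10,700 = 30,600 m³
After mixing: salt = 6,166,090 + 38,800×163.8 = 12,521,530; volume = 30,600 + 38,800 = 69,400 m³
S = 12,521,530 / 69,400 = 180.4255 PSU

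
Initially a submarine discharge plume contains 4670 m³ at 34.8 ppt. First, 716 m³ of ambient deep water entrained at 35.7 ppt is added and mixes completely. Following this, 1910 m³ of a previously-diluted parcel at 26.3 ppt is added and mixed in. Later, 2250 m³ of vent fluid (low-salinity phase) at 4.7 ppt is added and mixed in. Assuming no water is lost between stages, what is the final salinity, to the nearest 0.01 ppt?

26.07 ppt

By conservation of dissolved salt,
Initial salt = 4,670×34.8 = 162,516
After stage 1: salt = 162,516 + 716×35.7 = 188,077.2; volume = 5,386 m³; S = 34.92 ppt
After stage 2: salt = 188,077.2 + 1,910×26.3 = 238,310.2; volume = 7,296 m³; S = 32.663 ppt
After stage 3: salt = 238,310.2 + 2,250×4.7 = 248,885.2; volume = 9,546 m³
S = 248,885.2 / 9,546 = 26.0722 ppt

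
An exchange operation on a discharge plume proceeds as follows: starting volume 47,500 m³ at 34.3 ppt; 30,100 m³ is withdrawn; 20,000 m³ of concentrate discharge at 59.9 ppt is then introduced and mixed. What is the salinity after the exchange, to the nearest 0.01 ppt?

Remaining after removal: 17,400 m³ at 34.3 ppt (salt = 596,820)
After addition: salt = 596,820 + 20,000×59.9 = 1,794,820; volume = 37,400 m³
S = 1,794,820 / 37,400 = 47.9898 ppt

47.99 ppt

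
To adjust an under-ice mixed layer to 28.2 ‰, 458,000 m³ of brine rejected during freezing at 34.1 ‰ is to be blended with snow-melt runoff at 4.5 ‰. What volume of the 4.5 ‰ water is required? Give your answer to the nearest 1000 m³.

114000 m³

Salt balance: 458,000×34.1 + V×4.5 = (458,000+V)×28.2
15,617,800 + 4.5V = 12,915,600 + 28.2V
2,702,200 = 23.7V
V = 114,016.88 m³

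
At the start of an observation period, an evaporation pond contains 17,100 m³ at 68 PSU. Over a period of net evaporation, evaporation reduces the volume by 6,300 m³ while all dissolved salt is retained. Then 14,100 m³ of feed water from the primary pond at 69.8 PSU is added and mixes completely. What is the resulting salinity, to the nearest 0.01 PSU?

86.22 PSU

After evaporation: salt = 17,100×68 = 1,162,800; volume = 17,100 − 6,300 = 10,800 m³
After mixing: salt = 1,162,800 + 14,100×69.8 = 2,146,980; volume = 10,800 + 14,100 = 24,900 m³
S = 2,146,980 / 24,900 = 86.2241 PSU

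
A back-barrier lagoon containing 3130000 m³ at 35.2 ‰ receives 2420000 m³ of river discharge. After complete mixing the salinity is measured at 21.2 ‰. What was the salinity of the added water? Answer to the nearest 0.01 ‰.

3.09 ‰

Salt balance: 3,130,000×35.2 + 2,420,000×S = 5,550,000×21.2
110,176,000 + 2,420,000·S = 117,660,000
S = (117,660,000 − 110,176,000) / 2,420,000 = 3.0926 ‰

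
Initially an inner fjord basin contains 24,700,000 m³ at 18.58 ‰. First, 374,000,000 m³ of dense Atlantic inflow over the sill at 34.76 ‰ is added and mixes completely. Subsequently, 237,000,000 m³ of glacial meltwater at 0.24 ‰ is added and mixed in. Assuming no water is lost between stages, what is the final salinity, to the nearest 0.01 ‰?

Salt balance:
Initial salt = 24,700,000×18.58 = 458,926,000
After stage 1: salt = 458,926,000 + 374,000,000×34.76 = 13,459,166,000; volume = 398,700,000 m³; S = 33.758 ‰
After stage 2: salt = 13,459,166,000 + 237,000,000×0.24 = 13,516,046,000; volume = 635,700,000 m³
S = 13,516,046,000 / 635,700,000 = 21.2617 ‰

21.26 ‰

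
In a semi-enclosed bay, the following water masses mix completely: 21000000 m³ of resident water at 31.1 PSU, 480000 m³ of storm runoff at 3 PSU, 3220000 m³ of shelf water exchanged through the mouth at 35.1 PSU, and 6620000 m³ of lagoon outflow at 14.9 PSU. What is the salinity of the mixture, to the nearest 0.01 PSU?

27.66 PSU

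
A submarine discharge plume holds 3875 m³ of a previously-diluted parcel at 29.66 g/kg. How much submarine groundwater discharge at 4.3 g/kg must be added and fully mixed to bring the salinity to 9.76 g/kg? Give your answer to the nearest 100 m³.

14100 m³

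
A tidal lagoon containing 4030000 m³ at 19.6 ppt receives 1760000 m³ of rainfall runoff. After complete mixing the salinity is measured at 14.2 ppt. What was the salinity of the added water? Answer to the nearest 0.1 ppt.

1.8 ppt

Salt balance: 4,030,000×19.6 + 1,760,000×S = 5,790,000×14.2
78,988,000 + 1,760,000·S = 82,218,000
S = (82,218,000 − 78,988,000) / 1,760,000 = 1.8352 ppt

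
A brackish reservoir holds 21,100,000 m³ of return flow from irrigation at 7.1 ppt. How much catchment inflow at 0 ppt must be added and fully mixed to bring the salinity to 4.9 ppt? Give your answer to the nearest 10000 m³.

9470000 m³

Salt balance: 21,100,000×7.1 + V×0 = (21,100,000+V)×4.9
149,810,000 + 0V = 103,390,000 + 4.9V
46,420,000 = 4.9V
V = 9,473,469.39 m³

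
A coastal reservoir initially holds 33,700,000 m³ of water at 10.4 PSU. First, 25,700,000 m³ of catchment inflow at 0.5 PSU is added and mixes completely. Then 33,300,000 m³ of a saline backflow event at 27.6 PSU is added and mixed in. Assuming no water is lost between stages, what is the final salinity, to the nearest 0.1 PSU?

13.8 PSU

Weighted by volume,
Initial salt = 33,700,000×10.4 = 350,480,000
After stage 1: salt = 350,480,000 + 25,700,000×0.5 = 363,330,000; volume = 59,400,000 m³; S = 6.117 PSU
After stage 2: salt = 363,330,000 + 33,300,000×27.6 = 1,282,410,000; volume = 92,700,000 m³
S = 1,282,410,000 / 92,700,000 = 13.834 PSU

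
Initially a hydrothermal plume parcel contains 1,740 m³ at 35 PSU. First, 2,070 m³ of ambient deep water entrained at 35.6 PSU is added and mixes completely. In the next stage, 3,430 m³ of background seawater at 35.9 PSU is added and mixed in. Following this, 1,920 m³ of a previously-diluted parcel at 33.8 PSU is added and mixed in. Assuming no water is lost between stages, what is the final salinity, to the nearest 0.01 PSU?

By conservation of dissolved salt,
Initial salt = 1,740×35 = 60,900
After stage 1: salt = 60,900 + 2,070×35.6 = 134,592; volume = 3,810 m³; S = 35.326 PSU
After stage 2: salt = 134,592 + 3,430×35.9 = 257,729; volume = 7,240 m³; S = 35.598 PSU
After stage 3: salt = 257,729 + 1,920×33.8 = 322,625; volume = 9,160 m³
S = 322,625 / 9,160 = 35.2211 PSU

35.22 PSU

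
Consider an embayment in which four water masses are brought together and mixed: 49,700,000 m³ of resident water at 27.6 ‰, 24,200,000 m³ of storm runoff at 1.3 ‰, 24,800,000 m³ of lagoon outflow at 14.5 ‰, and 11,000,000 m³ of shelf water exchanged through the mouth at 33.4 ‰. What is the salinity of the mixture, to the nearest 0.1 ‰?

19.4 ‰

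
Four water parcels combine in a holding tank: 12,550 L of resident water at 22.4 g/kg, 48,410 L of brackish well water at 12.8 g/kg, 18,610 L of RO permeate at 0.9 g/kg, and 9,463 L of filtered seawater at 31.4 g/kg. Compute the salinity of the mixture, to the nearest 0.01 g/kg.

Conserving salt mass:
salt = 12,550×22.4 + 48,410×12.8 + 18,610×0.9 + 9,463×31.4 = 281,120 + 619,648 + 16,749 + 297,138.2 = 1,214,655.2
volume = 12,550 + 48,410 + 18,610 + 9,463 = 89,033 L
S = 1,214,655.2 / 89,033 = 13.6428 g/kg

13.64 g/kg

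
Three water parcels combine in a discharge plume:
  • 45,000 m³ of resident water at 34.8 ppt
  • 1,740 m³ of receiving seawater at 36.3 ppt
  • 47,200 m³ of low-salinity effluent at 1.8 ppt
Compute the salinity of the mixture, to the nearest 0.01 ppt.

Weighted by volume,
salt = 45,000×34.8 + 1,740×36.3 + 47,200×1.8 = 1,566,000 + 63,162 + 84,960 = 1,714,122
volume = 45,000 + 1,740 + 47,200 = 93,940 m³
S = 1,714,122 / 93,940 = 18.247 ppt

18.25 ppt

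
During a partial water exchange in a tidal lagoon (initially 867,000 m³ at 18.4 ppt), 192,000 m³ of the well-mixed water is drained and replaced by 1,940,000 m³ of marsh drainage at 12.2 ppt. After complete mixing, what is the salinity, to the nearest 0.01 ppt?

13.80 ppt

Remaining after removal: 675,000 m³ at 18.4 ppt (salt = 12,420,000)
After addition: salt = 12,420,000 + 1,940,000×12.2 = 36,088,000; volume = 2,615,000 m³
S = 36,088,000 / 2,615,000 = 13.8004 ppt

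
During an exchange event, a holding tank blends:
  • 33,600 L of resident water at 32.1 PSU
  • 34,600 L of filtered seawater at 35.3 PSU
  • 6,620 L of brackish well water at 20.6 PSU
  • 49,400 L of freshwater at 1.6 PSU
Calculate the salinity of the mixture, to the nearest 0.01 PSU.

20.25 PSU

Total salt / total volume:
salt = 33,600×32.1 + 34,600×35.3 + 6,620×20.6 + 49,400×1.6 = 1,078,560 + 1,221,380 + 136,372 + 79,040 = 2,515,352
volume = 33,600 + 34,600 + 6,620 + 49,400 = 124,220 L
S = 2,515,352 / 124,220 = 20.2492 PSU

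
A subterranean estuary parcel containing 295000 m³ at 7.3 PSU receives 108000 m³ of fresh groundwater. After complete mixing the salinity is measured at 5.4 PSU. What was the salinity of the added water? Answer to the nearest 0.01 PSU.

0.21 PSU

Salt balance: 295,000×7.3 + 108,000×S = 403,000×5.4
2,153,500 + 108,000·S = 2,176,200
S = (2,176,200 − 2,153,500) / 108,000 = 0.2102 PSU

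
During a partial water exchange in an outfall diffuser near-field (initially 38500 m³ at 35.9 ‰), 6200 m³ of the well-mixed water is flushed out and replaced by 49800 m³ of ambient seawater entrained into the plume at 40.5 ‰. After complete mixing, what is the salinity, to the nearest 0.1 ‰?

38.7 ‰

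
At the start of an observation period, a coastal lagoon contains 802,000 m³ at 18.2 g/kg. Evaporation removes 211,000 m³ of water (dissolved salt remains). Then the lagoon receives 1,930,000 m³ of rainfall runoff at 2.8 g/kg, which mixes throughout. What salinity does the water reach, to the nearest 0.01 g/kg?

After evaporation: salt = 802,000×18.2 = 14,596,400; volume = 802,000 − 211,000 = 591,000 m³
After mixing: salt = 14,596,400 + 1,930,000×2.8 = 20,000,400; volume = 591,000 + 1,930,000 = 2,521,000 m³
S = 20,000,400 / 2,521,000 = 7.9335 g/kg

7.93 g/kg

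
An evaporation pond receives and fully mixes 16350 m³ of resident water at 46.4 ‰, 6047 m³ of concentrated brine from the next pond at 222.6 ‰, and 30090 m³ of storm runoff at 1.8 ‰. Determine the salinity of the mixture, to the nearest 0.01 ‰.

41.13 ‰

By conservation of dissolved salt,
salt = 16,350×46.4 + 6,047×222.6 + 30,090×1.8 = 758,640 + 1,346,062.2 + 54,162 = 2,158,864.2
volume = 16,350 + 6,047 + 30,090 = 52,487 m³
S = 2,158,864.2 / 52,487 = 41.1314 ‰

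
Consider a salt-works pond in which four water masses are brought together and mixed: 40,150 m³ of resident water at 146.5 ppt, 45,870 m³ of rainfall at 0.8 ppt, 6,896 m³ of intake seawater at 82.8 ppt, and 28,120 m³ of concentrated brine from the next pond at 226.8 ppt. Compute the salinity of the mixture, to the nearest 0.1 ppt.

106.3 ppt

Weighted by volume,
salt = 40,150×146.5 + 45,870×0.8 + 6,896×82.8 + 28,120×226.8 = 5,881,975 + 36,696 + 570,988.8 + 6,377,616 = 12,867,275.8
volume = 40,150 + 45,870 + 6,896 + 28,120 = 121,036 m³
S = 12,867,275.8 / 121,036 = 106.309 ppt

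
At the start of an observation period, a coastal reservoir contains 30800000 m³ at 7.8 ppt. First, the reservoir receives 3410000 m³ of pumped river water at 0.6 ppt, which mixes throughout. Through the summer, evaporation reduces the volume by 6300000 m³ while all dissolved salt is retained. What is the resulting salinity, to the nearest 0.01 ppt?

After mixing: salt = 30,800,000×7.8 + 3,410,000×0.6 = 242,286,000; volume = 34,210,000 m³
After evaporation: salt unchanged = 242,286,000; volume = 34,210,000 − 6,300,000 = 27,910,000 m³
S = 242,286,000 / 27,910,000 = 8.681 ppt

8.68 ppt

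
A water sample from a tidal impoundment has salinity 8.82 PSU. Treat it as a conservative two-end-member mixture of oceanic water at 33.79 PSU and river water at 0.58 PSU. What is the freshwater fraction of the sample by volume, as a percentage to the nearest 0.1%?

75.2%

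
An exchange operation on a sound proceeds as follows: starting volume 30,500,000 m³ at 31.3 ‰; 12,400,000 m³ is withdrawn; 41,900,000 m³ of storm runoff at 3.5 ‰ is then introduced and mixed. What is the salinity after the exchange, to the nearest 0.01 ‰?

Remaining after removal: 18,100,000 m³ at 31.3 ‰ (salt = 566,530,000)
After addition: salt = 566,530,000 + 41,900,000×3.5 = 713,180,000; volume = 60,000,000 m³
S = 713,180,000 / 60,000,000 = 11.8863 ‰

11.89 ‰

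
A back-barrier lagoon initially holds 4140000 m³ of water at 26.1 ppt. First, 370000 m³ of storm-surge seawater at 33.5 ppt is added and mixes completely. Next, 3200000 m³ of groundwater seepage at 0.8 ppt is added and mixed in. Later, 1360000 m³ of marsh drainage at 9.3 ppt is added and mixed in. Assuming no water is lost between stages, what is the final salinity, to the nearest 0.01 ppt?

Salt balance:
Initial salt = 4,140,000×26.1 = 108,054,000
After stage 1: salt = 108,054,000 + 370,000×33.5 = 120,449,000; volume = 4,510,000 m³; S = 26.707 ppt
After stage 2: salt = 120,449,000 + 3,200,000×0.8 = 123,009,000; volume = 7,710,000 m³; S = 15.954 ppt
After stage 3: salt = 123,009,000 + 1,360,000×9.3 = 135,657,000; volume = 9,070,000 m³
S = 135,657,000 / 9,070,000 = 14.9567 ppt

14.96 ppt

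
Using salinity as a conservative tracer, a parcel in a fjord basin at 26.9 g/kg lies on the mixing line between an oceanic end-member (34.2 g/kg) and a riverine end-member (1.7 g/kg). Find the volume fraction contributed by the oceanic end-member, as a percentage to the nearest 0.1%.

77.5%

Let g be the oceanic fraction. Salt balance per unit volume:
g×34.2 + (1−g)×1.7 = 26.9
g = (26.9 − 1.7) / (34.2 − 1.7) = 25.2/32.5 = 0.7754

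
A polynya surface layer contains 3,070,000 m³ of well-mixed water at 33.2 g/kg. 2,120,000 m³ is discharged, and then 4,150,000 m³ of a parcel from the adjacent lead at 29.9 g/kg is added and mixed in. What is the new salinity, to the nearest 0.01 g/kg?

Remaining after removal: 950,000 m³ at 33.2 g/kg (salt = 31,540,000)
After addition: salt = 31,540,000 + 4,150,000×29.9 = 155,625,000; volume = 5,100,000 m³
S = 155,625,000 / 5,100,000 = 30.5147 g/kg

30.51 g/kg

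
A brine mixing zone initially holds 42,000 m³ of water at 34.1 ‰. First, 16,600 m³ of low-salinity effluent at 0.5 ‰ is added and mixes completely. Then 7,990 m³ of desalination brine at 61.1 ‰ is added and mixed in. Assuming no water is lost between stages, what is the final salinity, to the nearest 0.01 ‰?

Salt balance:
Initial salt = 42,000×34.1 = 1,432,200
After stage 1: salt = 1,432,200 + 16,600×0.5 = 1,440,500; volume = 58,600 m³; S = 24.582 ‰
After stage 2: salt = 1,440,500 + 7,990×61.1 = 1,928,689; volume = 66,590 m³
S = 1,928,689 / 66,590 = 28.9636 ‰

28.96 ‰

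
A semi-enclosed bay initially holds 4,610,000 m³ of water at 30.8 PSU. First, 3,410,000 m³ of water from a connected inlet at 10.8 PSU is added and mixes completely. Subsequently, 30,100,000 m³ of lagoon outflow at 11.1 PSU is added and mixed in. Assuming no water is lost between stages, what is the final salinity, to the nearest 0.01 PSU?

Conserving salt mass:
Initial salt = 4,610,000×30.8 = 141,988,000
After stage 1: salt = 141,988,000 + 3,410,000×10.8 = 178,816,000; volume = 8,020,000 m³; S = 22.296 PSU
After stage 2: salt = 178,816,000 + 30,100,000×11.1 = 512,926,000; volume = 38,120,000 m³
S = 512,926,000 / 38,120,000 = 13.4556 PSU

13.46 PSU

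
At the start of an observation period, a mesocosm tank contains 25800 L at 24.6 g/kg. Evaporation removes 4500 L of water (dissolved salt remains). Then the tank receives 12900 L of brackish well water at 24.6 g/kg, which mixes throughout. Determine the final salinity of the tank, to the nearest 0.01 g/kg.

27.84 g/kg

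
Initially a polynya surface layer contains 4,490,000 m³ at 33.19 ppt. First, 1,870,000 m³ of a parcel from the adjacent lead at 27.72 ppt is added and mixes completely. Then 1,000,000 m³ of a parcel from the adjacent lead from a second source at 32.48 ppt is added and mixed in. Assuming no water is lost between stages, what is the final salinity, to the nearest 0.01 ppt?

Total salt / total volume:
Initial salt = 4,490,000×33.19 = 149,023,100
After stage 1: salt = 149,023,100 + 1,870,000×27.72 = 200,859,500; volume = 6,360,000 m³; S = 31.582 ppt
After stage 2: salt = 200,859,500 + 1,000,000×32.48 = 233,339,500; volume = 7,360,000 m³
S = 233,339,500 / 7,360,000 = 31.7037 ppt

31.70 ppt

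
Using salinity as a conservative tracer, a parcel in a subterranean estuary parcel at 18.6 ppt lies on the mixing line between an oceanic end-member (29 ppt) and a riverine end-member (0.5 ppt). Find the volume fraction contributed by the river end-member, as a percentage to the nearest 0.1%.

Let f be the freshwater fraction. Salt balance per unit volume:
f×0.5 + (1−f)×29 = 18.6
f = (29 − 18.6) / (29 − 0.5) = 10.4/28.5 = 0.3649

36.5%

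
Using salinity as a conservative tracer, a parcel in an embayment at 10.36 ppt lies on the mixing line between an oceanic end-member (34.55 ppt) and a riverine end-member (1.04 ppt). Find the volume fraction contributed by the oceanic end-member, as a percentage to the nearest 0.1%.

27.8%

Let g be the oceanic fraction. Salt balance per unit volume:
g×34.55 + (1−g)×1.04 = 10.36
g = (10.36 − 1.04) / (34.55 − 1.04) = 9.32/33.51 = 0.2781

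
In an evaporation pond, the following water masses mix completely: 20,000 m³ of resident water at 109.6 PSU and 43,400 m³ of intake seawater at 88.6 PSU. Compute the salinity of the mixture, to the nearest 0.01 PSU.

95.22 PSU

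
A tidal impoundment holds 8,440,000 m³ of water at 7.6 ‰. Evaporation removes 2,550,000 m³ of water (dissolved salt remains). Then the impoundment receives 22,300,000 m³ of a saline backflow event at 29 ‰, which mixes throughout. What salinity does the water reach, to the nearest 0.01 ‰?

After evaporation: salt = 8,440,000×7.6 = 64,144,000; volume = 8,440,000 − 2,550,000 = 5,890,000 m³
After mixing: salt = 64,144,000 + 22,300,000×29 = 710,844,000; volume = 5,890,000 + 22,300,000 = 28,190,000 m³
S = 710,844,000 / 28,190,000 = 25.2162 ‰

25.22 ‰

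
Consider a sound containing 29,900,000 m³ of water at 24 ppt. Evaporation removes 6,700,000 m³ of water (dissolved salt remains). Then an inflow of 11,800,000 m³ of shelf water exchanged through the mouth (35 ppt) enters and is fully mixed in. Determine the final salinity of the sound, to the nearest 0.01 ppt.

32.30 ppt

After evaporation: salt = 29,900,000×24 = 717,600,000; volume = 29,900,000 − 6,700,000 = 23,200,000 m³
After mixing: salt = 717,600,000 + 11,800,000×35 = 1,130,600,000; volume = 23,200,000 + 11,800,000 = 35,000,000 m³
S = 1,130,600,000 / 35,000,000 = 32.3029 ppt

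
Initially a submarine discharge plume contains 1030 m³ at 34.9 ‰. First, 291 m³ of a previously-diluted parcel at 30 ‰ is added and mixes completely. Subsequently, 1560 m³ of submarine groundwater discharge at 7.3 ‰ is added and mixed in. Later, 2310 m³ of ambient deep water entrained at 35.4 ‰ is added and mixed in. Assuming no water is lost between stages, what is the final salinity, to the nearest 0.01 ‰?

26.55 ‰

Mass of salt is conserved:
Initial salt = 1,030×34.9 = 35,947
After stage 1: salt = 35,947 + 291×30 = 44,677; volume = 1,321 m³; S = 33.821 ‰
After stage 2: salt = 44,677 + 1,560×7.3 = 56,065; volume = 2,881 m³; S = 19.46 ‰
After stage 3: salt = 56,065 + 2,310×35.4 = 137,839; volume = 5,191 m³
S = 137,839 / 5,191 = 26.5535 ‰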